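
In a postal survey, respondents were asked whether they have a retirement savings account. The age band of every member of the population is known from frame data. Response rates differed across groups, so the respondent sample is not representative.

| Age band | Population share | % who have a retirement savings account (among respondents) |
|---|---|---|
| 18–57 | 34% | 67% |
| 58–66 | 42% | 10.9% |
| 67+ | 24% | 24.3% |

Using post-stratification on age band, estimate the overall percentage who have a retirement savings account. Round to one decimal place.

Weight each group's respondent value by its population share:
  18–57: 0.34 × 67 = 22.78
  58–66: 0.42 × 10.9 = 4.578
  67+: 0.24 × 24.3 = 5.832
Post-stratified estimate = 33.19 → 33.2%.

33.2%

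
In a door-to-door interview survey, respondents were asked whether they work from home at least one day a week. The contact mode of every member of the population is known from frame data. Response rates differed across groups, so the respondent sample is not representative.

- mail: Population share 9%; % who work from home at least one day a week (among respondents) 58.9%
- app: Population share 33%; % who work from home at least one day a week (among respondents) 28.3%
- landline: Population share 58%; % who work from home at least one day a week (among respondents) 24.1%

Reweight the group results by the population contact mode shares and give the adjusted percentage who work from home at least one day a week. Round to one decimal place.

28.6%

Each cell contributes population-share × respondent value:
  mail: 0.09 × 58.9 = 5.301
  app: 0.33 × 28.3 = 9.339
  landline: 0.58 × 24.1 = 13.978
Post-stratified estimate = 28.618 → 28.6%.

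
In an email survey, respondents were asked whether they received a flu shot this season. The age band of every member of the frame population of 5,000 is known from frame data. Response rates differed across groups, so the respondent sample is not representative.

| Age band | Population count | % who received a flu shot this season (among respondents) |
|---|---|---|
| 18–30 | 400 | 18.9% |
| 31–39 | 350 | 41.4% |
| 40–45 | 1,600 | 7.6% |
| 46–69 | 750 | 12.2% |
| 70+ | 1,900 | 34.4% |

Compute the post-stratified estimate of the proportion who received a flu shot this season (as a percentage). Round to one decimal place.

21.7%

Reweight to the known age band distribution:
  18–30: (400/5,000) × 18.9 = 1.512
  31–39: (350/5,000) × 41.4 = 2.898
  40–45: (1,600/5,000) × 7.6 = 2.432
  46–69: (750/5,000) × 12.2 = 1.83
  70+: (1,900/5,000) × 34.4 = 13.072
Post-stratified estimate = 21.744 → 21.7%.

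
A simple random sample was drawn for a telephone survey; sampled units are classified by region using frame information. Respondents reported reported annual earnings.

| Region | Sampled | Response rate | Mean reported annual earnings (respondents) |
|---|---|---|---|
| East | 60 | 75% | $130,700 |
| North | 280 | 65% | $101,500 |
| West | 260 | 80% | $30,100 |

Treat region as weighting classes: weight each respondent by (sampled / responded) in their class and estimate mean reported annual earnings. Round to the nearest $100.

$73,500

Inverse-response-rate weighting restores each class to its sampled count, so class totals weight by n_sampled:
  East: 60 × 130,700 = 7,842,000
  North: 280 × 101,500 = 28,420,000
  West: 260 × 30,100 = 7,826,000
Adjusted estimate = 44,088,000 / 600 = 73,480 → $73,500.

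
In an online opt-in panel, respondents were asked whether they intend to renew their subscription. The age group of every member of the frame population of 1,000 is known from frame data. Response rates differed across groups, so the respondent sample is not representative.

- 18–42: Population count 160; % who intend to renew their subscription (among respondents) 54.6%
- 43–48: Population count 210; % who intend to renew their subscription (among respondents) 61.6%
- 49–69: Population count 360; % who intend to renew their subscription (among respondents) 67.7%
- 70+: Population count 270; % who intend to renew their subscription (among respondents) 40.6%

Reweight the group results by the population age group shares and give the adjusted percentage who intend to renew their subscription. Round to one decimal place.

57.0%

Post-stratification weights by population share, not respondent share:
  18–42: (160/1,000) × 54.6 = 8.736
  43–48: (210/1,000) × 61.6 = 12.936
  49–69: (360/1,000) × 67.7 = 24.372
  70+: (270/1,000) × 40.6 = 10.962
Post-stratified estimate = 57.006 → 57.0%.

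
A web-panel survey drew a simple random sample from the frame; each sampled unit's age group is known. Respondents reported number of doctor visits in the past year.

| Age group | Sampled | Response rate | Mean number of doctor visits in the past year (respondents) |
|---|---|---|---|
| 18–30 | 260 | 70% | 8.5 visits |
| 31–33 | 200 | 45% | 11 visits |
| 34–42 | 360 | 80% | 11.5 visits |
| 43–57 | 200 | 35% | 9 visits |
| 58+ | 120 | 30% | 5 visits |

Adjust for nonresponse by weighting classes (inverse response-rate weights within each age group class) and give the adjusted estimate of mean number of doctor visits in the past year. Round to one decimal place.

Weighting each respondent by the inverse class response rate inflates each class back to its sampled size, so the class weight is n_sampled:
  18–30: 260 × 8.5 = 2210
  31–33: 200 × 11 = 2200
  34–42: 360 × 11.5 = 4140
  43–57: 200 × 9 = 1800
  58+: 120 × 5 = 600
Adjusted estimate = 10,950 / 1,140 = 9.60526 → 9.6.

9.6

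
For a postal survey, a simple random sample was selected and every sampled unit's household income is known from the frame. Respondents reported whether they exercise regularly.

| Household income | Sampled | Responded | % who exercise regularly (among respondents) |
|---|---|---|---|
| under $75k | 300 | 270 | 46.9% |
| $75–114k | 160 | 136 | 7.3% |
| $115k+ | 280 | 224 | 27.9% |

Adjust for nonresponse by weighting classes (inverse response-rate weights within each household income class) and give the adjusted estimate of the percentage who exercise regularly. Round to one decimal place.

Response rates by class: under $75k 270/300 = 90%, $75–114k 136/160 = 85%, $115k+ 224/280 = 80%.
Each respondent's weight = sampled/responded in their class; summing within a class gives n_sampled, so:
  under $75k: 300 × 46.9 = 14,070
  $75–114k: 160 × 7.3 = 1168
  $115k+: 280 × 27.9 = 7812
Adjusted estimate = 23,050 / 740 = 31.1486 → 31.1%.

31.1%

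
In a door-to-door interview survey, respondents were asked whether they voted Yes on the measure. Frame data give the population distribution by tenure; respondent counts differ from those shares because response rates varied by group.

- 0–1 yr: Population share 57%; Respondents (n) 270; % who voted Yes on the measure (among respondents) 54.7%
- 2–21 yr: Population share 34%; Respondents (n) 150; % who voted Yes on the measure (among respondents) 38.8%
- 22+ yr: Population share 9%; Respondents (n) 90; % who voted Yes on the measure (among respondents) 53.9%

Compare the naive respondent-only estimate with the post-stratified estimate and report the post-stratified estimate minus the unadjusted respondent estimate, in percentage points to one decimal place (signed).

Without adjustment, the pooled respondent share is:
  (270/510)×54.7 + (150/510)×38.8 + (90/510)×53.9 = 49.8824%
Post-stratifying to population shares instead:
  0.57×54.7 + 0.34×38.8 + 0.09×53.9 = 49.222%
Difference = 49.222 − 49.8824 = -0.6604 pp.

-0.7 percentage points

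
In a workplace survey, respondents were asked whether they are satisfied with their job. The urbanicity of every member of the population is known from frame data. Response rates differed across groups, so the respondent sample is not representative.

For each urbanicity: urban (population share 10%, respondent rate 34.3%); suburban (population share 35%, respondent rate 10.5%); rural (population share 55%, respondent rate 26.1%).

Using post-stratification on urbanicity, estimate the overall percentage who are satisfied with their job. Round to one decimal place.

Reweight to the known urbanicity distribution:
  urban: 0.1 × 34.3 = 3.43
  suburban: 0.35 × 10.5 = 3.675
  rural: 0.55 × 26.1 = 14.355
Post-stratified estimate = 21.46 → 21.5%.

21.5%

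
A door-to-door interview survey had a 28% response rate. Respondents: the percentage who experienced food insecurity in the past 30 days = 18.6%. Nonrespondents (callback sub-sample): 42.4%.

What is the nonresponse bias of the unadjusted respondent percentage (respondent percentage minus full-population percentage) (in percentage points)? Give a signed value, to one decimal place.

Nonresponse fraction = 1 − 0.28 = 0.72.
Bias = (nonresponse fraction) × (respondent percentage − nonrespondent percentage)
     = 0.72 × (18.6 − 42.4) = 0.72 × -23.8 = -17.136.

-17.1 percentage points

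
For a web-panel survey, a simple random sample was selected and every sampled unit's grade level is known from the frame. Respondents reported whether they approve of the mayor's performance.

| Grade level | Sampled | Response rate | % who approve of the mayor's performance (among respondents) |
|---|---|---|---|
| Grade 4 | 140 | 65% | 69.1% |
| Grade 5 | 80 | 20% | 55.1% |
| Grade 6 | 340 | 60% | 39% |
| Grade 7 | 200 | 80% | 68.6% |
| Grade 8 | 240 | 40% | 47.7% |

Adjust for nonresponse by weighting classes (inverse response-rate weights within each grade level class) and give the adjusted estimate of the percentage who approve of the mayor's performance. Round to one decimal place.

52.5%

Each respondent's weight = sampled/responded in their class; summing within a class gives n_sampled, so:
  Grade 4: 140 × 69.1 = 9674
  Grade 5: 80 × 55.1 = 4408
  Grade 6: 340 × 39 = 13,260
  Grade 7: 200 × 68.6 = 13720
  Grade 8: 240 × 47.7 = 11,448
Adjusted estimate = 52,510 / 1,000 = 52.51 → 52.5%.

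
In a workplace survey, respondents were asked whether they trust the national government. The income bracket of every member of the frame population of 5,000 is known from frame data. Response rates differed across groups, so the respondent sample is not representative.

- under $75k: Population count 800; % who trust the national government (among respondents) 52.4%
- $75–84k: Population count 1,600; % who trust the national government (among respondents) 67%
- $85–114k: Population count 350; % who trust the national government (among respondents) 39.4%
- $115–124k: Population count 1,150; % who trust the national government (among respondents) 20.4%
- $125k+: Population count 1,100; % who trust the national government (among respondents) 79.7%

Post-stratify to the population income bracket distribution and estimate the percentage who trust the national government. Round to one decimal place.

54.8%

Post-stratification weights by population share, not respondent share:
  under $75k: (800/5,000) × 52.4 = 8.384
  $75–84k: (1,600/5,000) × 67 = 21.44
  $85–114k: (350/5,000) × 39.4 = 2.758
  $115–124k: (1,150/5,000) × 20.4 = 4.692
  $125k+: (1,100/5,000) × 79.7 = 17.534
Post-stratified estimate = 54.808 → 54.8%.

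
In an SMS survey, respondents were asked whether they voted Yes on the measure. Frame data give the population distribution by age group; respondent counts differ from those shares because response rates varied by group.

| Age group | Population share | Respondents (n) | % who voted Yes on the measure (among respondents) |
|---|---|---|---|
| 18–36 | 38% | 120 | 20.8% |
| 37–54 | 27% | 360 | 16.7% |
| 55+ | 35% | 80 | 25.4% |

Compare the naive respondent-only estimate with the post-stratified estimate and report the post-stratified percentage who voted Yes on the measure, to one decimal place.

Naive respondent-only estimate (weights = respondent counts):
  (120/560)×20.8 + (360/560)×16.7 + (80/560)×25.4 = 18.8214%
Post-stratifying to population shares instead:
  0.38×20.8 + 0.27×16.7 + 0.35×25.4 = 21.303%

21.3%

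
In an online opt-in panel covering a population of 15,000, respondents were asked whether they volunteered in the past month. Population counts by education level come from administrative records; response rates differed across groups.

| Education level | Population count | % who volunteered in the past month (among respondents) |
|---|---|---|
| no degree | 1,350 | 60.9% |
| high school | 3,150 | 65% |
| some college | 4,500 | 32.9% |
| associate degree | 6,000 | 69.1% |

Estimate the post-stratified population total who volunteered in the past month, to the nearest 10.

8,500

Apply each group's respondent rate to its population count:
  no degree: 1,350 × 60.9% = 822.15
  high school: 3,150 × 65% = 2047.5
  some college: 4,500 × 32.9% = 1480.5
  associate degree: 6,000 × 69.1% = 4146
Estimated total = 8496.15 → 8,500.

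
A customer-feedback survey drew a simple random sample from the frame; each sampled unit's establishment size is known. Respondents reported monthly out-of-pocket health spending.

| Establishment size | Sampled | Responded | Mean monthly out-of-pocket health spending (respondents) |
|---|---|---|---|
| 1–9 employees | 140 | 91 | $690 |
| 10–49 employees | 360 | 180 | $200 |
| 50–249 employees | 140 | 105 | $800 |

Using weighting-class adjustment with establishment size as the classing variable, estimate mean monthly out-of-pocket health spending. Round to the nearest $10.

Response rates by class: 1–9 employees 91/140 = 65%, 10–49 employees 180/360 = 50%, 50–249 employees 105/140 = 75%.
Each respondent's weight = sampled/responded in their class; summing within a class gives n_sampled, so:
  1–9 employees: 140 × 690 = 96,600
  10–49 employees: 360 × 200 = 72,000
  50–249 employees: 140 × 800 = 112,000
Adjusted estimate = 280,600 / 640 = 438.438 → $440.

$440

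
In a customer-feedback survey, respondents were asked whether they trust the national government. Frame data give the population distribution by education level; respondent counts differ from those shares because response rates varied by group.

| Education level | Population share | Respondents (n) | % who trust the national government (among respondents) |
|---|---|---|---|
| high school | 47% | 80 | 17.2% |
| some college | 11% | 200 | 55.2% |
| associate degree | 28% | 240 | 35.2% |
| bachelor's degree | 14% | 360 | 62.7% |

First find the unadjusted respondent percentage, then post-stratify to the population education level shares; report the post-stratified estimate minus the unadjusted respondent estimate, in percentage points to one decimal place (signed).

Naive respondent-only estimate (weights = respondent counts):
  (80/880)×17.2 + (200/880)×55.2 + (240/880)×35.2 + (360/880)×62.7 = 49.3591%
Post-stratified estimate weights by population shares:
  0.47×17.2 + 0.11×55.2 + 0.28×35.2 + 0.14×62.7 = 32.79%
Difference = 32.79 − 49.3591 = -16.5691 pp.

-16.6 percentage points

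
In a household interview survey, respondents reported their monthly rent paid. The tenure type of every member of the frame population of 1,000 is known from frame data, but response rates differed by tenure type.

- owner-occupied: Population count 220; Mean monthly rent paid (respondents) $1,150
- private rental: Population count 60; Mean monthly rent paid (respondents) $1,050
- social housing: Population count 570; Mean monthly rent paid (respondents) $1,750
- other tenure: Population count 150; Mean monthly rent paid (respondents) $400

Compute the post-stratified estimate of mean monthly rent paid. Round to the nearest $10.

Reweight to the known tenure type distribution:
  owner-occupied: (220/1,000) × 1150 = 253
  private rental: (60/1,000) × 1050 = 63
  social housing: (570/1,000) × 1750 = 997.5
  other tenure: (150/1,000) × 400 = 60
Post-stratified estimate = 1373.5 → $1,370.

$1,370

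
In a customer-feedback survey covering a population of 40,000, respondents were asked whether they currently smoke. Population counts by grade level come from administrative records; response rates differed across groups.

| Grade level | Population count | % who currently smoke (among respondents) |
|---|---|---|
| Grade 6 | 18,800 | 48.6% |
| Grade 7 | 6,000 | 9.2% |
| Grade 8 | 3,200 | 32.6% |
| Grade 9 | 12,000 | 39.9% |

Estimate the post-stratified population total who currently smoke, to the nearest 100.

15,500

Each cell contributes its population count × the respondent rate:
  Grade 6: 18,800 × 48.6% = 9136.8
  Grade 7: 6,000 × 9.2% = 552
  Grade 8: 3,200 × 32.6% = 1043.2
  Grade 9: 12,000 × 39.9% = 4788
Estimated total = 15,520 → 15,500.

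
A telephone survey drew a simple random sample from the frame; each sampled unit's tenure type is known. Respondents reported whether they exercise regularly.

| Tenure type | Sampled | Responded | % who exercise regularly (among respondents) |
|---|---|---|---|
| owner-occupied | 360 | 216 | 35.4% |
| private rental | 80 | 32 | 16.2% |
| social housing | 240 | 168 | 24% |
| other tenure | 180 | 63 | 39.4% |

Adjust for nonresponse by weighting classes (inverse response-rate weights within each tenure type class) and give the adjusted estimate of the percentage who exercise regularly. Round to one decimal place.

Response rates by class: owner-occupied 216/360 = 60%, private rental 32/80 = 40%, social housing 168/240 = 70%, other tenure 63/180 = 35%.
Each respondent's weight = sampled/responded in their class; summing within a class gives n_sampled, so:
  owner-occupied: 360 × 35.4 = 12,744
  private rental: 80 × 16.2 = 1296
  social housing: 240 × 24 = 5760
  other tenure: 180 × 39.4 = 7092
Adjusted estimate = 26,892 / 860 = 31.2698 → 31.3%.

31.3%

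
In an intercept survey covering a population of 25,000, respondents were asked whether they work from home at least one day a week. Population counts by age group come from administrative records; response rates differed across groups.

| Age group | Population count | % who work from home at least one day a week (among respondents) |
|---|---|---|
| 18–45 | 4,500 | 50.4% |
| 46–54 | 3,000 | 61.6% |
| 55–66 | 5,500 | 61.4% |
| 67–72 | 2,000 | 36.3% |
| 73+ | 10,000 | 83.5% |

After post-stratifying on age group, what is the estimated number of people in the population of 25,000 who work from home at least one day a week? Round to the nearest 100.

16,600

Each cell contributes its population count × the respondent rate:
  18–45: 4,500 × 50.4% = 2268
  46–54: 3,000 × 61.6% = 1848
  55–66: 5,500 × 61.4% = 3377
  67–72: 2,000 × 36.3% = 726
  73+: 10,000 × 83.5% = 8350
Estimated total = 16,569 → 16,600.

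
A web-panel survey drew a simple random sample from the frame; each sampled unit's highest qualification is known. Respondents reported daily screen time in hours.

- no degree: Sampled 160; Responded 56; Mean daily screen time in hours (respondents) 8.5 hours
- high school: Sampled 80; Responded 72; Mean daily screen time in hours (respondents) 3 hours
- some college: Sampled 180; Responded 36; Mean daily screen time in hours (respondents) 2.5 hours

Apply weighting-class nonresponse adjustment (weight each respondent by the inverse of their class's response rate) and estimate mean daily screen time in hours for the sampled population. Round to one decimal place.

Class response rates: no degree 56/160 = 35%, high school 72/80 = 90%, some college 36/180 = 20%.
Weighting each respondent by the inverse class response rate inflates each class back to its sampled size, so the class weight is n_sampled:
  no degree: 160 × 8.5 = 1360
  high school: 80 × 3 = 240
  some college: 180 × 2.5 = 450
Adjusted estimate = 2050 / 420 = 4.88095 → 4.9.

4.9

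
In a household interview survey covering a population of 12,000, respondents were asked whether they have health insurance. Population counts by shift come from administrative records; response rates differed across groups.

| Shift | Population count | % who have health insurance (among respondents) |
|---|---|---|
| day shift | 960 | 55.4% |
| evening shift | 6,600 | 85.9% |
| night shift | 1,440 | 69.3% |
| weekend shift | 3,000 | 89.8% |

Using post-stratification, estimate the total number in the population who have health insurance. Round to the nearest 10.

9,890

Estimated count per cell = population count × respondent percentage:
  day shift: 960 × 55.4% = 531.84
  evening shift: 6,600 × 85.9% = 5669.4
  night shift: 1,440 × 69.3% = 997.92
  weekend shift: 3,000 × 89.8% = 2694
Estimated total = 9893.16 → 9,890.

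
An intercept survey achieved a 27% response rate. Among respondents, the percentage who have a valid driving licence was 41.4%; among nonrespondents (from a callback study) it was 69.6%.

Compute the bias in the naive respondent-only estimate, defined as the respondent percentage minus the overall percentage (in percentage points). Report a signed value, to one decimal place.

Nonresponse fraction = 1 − 0.27 = 0.73.
Bias = (nonresponse fraction) × (respondent percentage − nonrespondent percentage)
     = 0.73 × (41.4 − 69.6) = 0.73 × -28.2 = -20.586.

-20.6 percentage points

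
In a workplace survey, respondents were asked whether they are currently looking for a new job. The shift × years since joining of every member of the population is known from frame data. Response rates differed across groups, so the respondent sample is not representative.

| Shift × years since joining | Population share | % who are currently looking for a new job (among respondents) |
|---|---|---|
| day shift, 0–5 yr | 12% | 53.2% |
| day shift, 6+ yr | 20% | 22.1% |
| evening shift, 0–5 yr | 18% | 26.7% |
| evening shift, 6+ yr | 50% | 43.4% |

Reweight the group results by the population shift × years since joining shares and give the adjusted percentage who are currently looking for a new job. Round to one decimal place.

Post-stratification weights by population share, not respondent share:
  day shift, 0–5 yr: 0.12 × 53.2 = 6.384
  day shift, 6+ yr: 0.2 × 22.1 = 4.42
  evening shift, 0–5 yr: 0.18 × 26.7 = 4.806
  evening shift, 6+ yr: 0.5 × 43.4 = 21.7
Post-stratified estimate = 37.31 → 37.3%.

37.3%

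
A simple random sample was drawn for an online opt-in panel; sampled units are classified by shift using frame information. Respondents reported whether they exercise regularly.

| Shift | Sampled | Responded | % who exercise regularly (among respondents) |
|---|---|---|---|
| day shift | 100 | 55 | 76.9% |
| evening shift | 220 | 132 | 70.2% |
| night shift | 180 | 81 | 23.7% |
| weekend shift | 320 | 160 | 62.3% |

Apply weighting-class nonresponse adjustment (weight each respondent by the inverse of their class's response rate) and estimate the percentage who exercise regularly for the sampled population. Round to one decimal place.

Class response rates: day shift 55/100 = 55%, evening shift 132/220 = 60%, night shift 81/180 = 45%, weekend shift 160/320 = 50%.
With weight = n_sampled/n_responded per class, the weighted class total is n_sampled:
  day shift: 100 × 76.9 = 7690
  evening shift: 220 × 70.2 = 15,444
  night shift: 180 × 23.7 = 4266
  weekend shift: 320 × 62.3 = 19,936
Adjusted estimate = 47,336 / 820 = 57.7268 → 57.7%.

57.7%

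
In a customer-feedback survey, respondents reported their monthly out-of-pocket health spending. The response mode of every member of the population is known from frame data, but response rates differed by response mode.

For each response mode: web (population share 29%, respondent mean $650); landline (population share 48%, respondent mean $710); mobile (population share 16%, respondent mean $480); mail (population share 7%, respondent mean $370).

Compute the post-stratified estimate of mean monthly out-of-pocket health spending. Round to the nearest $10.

$630

Post-stratification weights by population share, not respondent share:
  web: 0.29 × 650 = 188.5
  landline: 0.48 × 710 = 340.8
  mobile: 0.16 × 480 = 76.8
  mail: 0.07 × 370 = 25.9
Post-stratified estimate = 632 → $630.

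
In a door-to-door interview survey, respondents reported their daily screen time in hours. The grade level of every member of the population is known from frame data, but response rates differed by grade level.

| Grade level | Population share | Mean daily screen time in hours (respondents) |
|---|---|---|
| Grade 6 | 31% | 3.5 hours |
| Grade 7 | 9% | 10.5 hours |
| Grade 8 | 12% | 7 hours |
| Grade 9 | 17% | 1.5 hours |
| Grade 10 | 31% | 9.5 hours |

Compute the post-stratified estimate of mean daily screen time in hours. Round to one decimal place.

6.1

Each cell contributes population-share × respondent value:
  Grade 6: 0.31 × 3.5 = 1.085
  Grade 7: 0.09 × 10.5 = 0.945
  Grade 8: 0.12 × 7 = 0.84
  Grade 9: 0.17 × 1.5 = 0.255
  Grade 10: 0.31 × 9.5 = 2.945
Post-stratified estimate = 6.07 → 6.1.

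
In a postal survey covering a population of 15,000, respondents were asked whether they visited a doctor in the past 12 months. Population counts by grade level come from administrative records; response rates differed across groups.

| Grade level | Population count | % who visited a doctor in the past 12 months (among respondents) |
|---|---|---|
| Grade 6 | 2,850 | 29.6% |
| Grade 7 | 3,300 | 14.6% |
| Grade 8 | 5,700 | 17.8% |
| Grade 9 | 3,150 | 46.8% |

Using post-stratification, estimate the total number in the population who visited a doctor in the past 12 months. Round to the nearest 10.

Apply each group's respondent rate to its population count:
  Grade 6: 2,850 × 29.6% = 843.6
  Grade 7: 3,300 × 14.6% = 481.8
  Grade 8: 5,700 × 17.8% = 1014.6
  Grade 9: 3,150 × 46.8% = 1474.2
Estimated total = 3814.2 → 3,810.

3,810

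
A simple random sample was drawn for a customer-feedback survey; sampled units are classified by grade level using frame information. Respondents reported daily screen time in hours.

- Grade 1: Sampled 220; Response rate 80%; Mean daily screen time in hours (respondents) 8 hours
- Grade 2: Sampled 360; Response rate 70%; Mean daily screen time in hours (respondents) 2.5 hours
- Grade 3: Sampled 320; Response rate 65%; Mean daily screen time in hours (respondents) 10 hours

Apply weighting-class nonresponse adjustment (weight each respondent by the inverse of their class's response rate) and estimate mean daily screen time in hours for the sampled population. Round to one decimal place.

Weighting each respondent by the inverse class response rate inflates each class back to its sampled size, so the class weight is n_sampled:
  Grade 1: 220 × 8 = 1760
  Grade 2: 360 × 2.5 = 900
  Grade 3: 320 × 10 = 3200
Adjusted estimate = 5860 / 900 = 6.51111 → 6.5.

6.5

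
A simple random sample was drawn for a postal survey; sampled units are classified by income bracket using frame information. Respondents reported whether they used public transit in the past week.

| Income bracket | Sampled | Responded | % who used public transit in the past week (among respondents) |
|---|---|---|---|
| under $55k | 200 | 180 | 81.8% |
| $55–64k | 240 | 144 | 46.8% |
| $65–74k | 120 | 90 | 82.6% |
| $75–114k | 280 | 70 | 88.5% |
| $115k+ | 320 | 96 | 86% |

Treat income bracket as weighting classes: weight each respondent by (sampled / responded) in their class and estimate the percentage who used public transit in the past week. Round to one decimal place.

77.4%

Response rates by class: under $55k 180/200 = 90%, $55–64k 144/240 = 60%, $65–74k 90/120 = 75%, $75–114k 70/280 = 25%, $115k+ 96/320 = 30%.
Inverse-response-rate weighting restores each class to its sampled count, so class totals weight by n_sampled:
  under $55k: 200 × 81.8 = 16,360
  $55–64k: 240 × 46.8 = 11,232
  $65–74k: 120 × 82.6 = 9912
  $75–114k: 280 × 88.5 = 24,780
  $115k+: 320 × 86 = 27,520
Adjusted estimate = 89,804 / 1,160 = 77.4172 → 77.4%.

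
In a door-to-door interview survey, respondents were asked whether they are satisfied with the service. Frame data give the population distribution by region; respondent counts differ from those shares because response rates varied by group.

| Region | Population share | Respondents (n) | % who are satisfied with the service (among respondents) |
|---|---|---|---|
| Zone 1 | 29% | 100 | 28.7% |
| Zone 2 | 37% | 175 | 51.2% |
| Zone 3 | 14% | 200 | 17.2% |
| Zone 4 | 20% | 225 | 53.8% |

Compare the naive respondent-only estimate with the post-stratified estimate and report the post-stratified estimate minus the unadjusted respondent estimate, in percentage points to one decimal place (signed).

Without adjustment, the pooled respondent share is:
  (100/700)×28.7 + (175/700)×51.2 + (200/700)×17.2 + (225/700)×53.8 = 39.1071%
Reweighting by population region shares:
  0.29×28.7 + 0.37×51.2 + 0.14×17.2 + 0.2×53.8 = 40.435%
Difference = 40.435 − 39.1071 = 1.3279 pp.

+1.3 percentage points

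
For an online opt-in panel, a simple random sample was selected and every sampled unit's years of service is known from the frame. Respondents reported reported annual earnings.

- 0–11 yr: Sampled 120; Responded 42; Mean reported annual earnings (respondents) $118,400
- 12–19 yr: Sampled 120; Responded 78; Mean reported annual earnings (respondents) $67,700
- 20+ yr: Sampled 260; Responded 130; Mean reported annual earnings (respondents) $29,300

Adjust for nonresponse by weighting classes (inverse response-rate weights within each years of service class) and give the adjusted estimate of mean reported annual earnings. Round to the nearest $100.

Class response rates: 0–11 yr 42/120 = 35%, 12–19 yr 78/120 = 65%, 20+ yr 130/260 = 50%.
Each respondent's weight = sampled/responded in their class; summing within a class gives n_sampled, so:
  0–11 yr: 120 × 118,400 = 14,208,000
  12–19 yr: 120 × 67,700 = 8,124,000
  20+ yr: 260 × 29,300 = 7,618,000
Adjusted estimate = 29,950,000 / 500 = 59,900 → $59,900.

$59,900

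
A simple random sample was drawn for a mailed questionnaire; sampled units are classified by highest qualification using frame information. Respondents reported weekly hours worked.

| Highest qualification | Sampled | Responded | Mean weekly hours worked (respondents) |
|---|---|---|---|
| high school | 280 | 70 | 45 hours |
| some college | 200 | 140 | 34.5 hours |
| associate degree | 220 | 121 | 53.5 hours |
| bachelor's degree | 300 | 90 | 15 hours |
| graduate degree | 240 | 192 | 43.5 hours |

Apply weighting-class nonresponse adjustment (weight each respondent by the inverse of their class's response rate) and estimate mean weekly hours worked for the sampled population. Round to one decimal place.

Class response rates: high school 70/280 = 25%, some college 140/200 = 70%, associate degree 121/220 = 55%, bachelor's degree 90/300 = 30%, graduate degree 192/240 = 80%.
Weighting each respondent by the inverse class response rate inflates each class back to its sampled size, so the class weight is n_sampled:
  high school: 280 × 45 = 12,600
  some college: 200 × 34.5 = 6900
  associate degree: 220 × 53.5 = 11,770
  bachelor's degree: 300 × 15 = 4500
  graduate degree: 240 × 43.5 = 10,440
Adjusted estimate = 46,210 / 1,240 = 37.2661 → 37.3.

37.3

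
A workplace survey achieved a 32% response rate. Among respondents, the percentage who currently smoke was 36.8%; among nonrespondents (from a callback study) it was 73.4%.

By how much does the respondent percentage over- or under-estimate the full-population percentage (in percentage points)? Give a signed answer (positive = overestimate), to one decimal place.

-24.9 percentage points

Nonresponse fraction = 1 − 0.32 = 0.68.
Bias = (nonresponse fraction) × (respondent percentage − nonrespondent percentage)
     = 0.68 × (36.8 − 73.4) = 0.68 × -36.6 = -24.888.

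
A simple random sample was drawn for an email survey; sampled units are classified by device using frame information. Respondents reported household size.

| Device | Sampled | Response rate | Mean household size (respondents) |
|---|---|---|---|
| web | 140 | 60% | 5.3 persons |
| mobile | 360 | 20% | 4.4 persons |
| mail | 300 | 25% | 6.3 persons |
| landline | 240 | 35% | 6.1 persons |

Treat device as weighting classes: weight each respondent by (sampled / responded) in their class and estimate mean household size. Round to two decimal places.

5.46

Each respondent's weight = sampled/responded in their class; summing within a class gives n_sampled, so:
  web: 140 × 5.3 = 742
  mobile: 360 × 4.4 = 1584
  mail: 300 × 6.3 = 1890
  landline: 240 × 6.1 = 1464
Adjusted estimate = 5680 / 1,040 = 5.46154 → 5.46.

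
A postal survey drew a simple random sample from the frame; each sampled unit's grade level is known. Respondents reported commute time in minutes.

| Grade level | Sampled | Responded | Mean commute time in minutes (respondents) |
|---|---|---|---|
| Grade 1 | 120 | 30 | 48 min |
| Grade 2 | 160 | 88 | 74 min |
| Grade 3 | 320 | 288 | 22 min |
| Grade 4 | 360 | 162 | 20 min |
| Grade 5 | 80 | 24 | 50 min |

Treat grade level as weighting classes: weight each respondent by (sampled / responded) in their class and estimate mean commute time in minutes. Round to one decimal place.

Class response rates: Grade 1 30/120 = 25%, Grade 2 88/160 = 55%, Grade 3 288/320 = 90%, Grade 4 162/360 = 45%, Grade 5 24/80 = 30%.
Each respondent's weight = sampled/responded in their class; summing within a class gives n_sampled, so:
  Grade 1: 120 × 48 = 5760
  Grade 2: 160 × 74 = 11,840
  Grade 3: 320 × 22 = 7040
  Grade 4: 360 × 20 = 7200
  Grade 5: 80 × 50 = 4000
Adjusted estimate = 35,840 / 1,040 = 34.4615 → 34.5.

34.5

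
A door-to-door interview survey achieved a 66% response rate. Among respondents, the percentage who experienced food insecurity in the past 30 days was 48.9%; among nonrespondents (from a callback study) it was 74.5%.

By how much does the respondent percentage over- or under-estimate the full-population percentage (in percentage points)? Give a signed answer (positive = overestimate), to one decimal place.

Nonresponse fraction = 1 − 0.66 = 0.34.
Bias = (nonresponse fraction) × (respondent percentage − nonrespondent percentage)
     = 0.34 × (48.9 − 74.5) = 0.34 × -25.6 = -8.704.

-8.7 percentage points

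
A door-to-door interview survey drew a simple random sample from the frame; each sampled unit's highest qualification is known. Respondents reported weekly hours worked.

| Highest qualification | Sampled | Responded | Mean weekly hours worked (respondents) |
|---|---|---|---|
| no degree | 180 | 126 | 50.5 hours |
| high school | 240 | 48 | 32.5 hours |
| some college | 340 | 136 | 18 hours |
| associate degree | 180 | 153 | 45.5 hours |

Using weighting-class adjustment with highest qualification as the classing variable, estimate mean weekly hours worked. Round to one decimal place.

33.2

Class response rates: no degree 126/180 = 70%, high school 48/240 = 20%, some college 136/340 = 40%, associate degree 153/180 = 85%.
Each respondent's weight = sampled/responded in their class; summing within a class gives n_sampled, so:
  no degree: 180 × 50.5 = 9090
  high school: 240 × 32.5 = 7800
  some college: 340 × 18 = 6120
  associate degree: 180 × 45.5 = 8190
Adjusted estimate = 31,200 / 940 = 33.1915 → 33.2.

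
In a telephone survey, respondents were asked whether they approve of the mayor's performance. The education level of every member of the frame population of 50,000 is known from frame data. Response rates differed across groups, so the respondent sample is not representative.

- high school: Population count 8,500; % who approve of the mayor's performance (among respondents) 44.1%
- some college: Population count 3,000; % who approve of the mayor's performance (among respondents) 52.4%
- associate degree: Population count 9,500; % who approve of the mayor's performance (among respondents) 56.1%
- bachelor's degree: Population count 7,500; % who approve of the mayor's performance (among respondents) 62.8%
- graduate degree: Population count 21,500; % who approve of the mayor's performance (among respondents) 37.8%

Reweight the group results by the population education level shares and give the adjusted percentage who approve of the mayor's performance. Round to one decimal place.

Post-stratification weights by population share, not respondent share:
  high school: (8,500/50,000) × 44.1 = 7.497
  some college: (3,000/50,000) × 52.4 = 3.144
  associate degree: (9,500/50,000) × 56.1 = 10.659
  bachelor's degree: (7,500/50,000) × 62.8 = 9.42
  graduate degree: (21,500/50,000) × 37.8 = 16.254
Post-stratified estimate = 46.974 → 47.0%.

47.0%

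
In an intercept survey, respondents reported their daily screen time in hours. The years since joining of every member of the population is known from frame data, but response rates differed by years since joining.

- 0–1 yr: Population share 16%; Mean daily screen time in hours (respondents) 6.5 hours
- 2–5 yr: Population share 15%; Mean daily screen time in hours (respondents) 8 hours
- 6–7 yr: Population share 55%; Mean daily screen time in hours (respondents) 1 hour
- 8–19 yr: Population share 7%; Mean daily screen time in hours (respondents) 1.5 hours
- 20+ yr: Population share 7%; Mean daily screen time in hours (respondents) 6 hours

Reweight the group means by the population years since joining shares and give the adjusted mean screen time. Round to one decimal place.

3.3

Reweight to the known years since joining distribution:
  0–1 yr: 0.16 × 6.5 = 1.04
  2–5 yr: 0.15 × 8 = 1.2
  6–7 yr: 0.55 × 1 = 0.55
  8–19 yr: 0.07 × 1.5 = 0.105
  20+ yr: 0.07 × 6 = 0.42
Post-stratified estimate = 3.315 → 3.3.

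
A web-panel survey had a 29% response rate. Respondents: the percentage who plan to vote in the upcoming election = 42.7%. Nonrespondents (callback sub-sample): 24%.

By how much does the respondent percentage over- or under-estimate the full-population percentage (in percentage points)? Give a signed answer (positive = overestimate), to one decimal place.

Nonresponse fraction = 1 − 0.29 = 0.71.
Bias = (nonresponse fraction) × (respondent percentage − nonrespondent percentage)
     = 0.71 × (42.7 − 24) = 0.71 × 18.7 = 13.277.

+13.3 percentage points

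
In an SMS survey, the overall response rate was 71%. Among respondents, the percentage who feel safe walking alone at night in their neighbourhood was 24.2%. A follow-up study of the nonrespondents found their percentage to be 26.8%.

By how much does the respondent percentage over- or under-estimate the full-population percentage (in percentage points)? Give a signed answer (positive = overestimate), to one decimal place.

-0.8 percentage points

Nonresponse fraction = 1 − 0.71 = 0.29.
Bias = (nonresponse fraction) × (respondent percentage − nonrespondent percentage)
     = 0.29 × (24.2 − 26.8) = 0.29 × -2.6 = -0.754.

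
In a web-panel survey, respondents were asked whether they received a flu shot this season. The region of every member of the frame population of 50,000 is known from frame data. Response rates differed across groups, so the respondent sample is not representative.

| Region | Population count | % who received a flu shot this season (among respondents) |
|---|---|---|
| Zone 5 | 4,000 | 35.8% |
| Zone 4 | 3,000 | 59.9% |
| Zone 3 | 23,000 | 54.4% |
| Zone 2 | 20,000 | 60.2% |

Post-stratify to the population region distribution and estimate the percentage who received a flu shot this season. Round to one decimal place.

55.6%

Weight each group's respondent value by its population share:
  Zone 5: (4,000/50,000) × 35.8 = 2.864
  Zone 4: (3,000/50,000) × 59.9 = 3.594
  Zone 3: (23,000/50,000) × 54.4 = 25.024
  Zone 2: (20,000/50,000) × 60.2 = 24.08
Post-stratified estimate = 55.562 → 55.6%.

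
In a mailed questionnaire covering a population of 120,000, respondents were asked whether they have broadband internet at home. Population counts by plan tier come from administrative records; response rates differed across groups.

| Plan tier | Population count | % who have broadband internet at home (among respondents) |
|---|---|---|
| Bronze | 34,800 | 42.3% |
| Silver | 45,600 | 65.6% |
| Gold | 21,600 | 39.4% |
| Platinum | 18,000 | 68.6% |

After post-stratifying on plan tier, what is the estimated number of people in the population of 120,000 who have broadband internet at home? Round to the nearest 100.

65,500

Apply each group's respondent rate to its population count:
  Bronze: 34,800 × 42.3% = 14720.4
  Silver: 45,600 × 65.6% = 29913.6
  Gold: 21,600 × 39.4% = 8510.4
  Platinum: 18,000 × 68.6% = 12,348
Estimated total = 65492.4 → 65,500.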